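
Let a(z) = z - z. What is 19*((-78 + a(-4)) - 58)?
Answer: -2584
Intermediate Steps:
a(z) = 0
19*((-78 + a(-4)) - 58) = 19*((-78 + 0) - 58) = 19*(-78 - 58) = 19*(-136) = -2584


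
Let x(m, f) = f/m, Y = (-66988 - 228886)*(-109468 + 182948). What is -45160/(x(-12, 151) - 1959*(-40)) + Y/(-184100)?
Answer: 1021997333008244/8654255645 ≈ 1.1809e+5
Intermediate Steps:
Y = -21740821520 (Y = -295874*73480 = -21740821520)
-45160/(x(-12, 151) - 1959*(-40)) + Y/(-184100) = -45160/(151/(-12) - 1959*(-40)) - 21740821520/(-184100) = -45160/(151*(-1/12) - 1*(-78360)) - 21740821520*(-1/184100) = -45160/(-151/12 + 78360) + 1087041076/9205 = -45160/940169/12 + 1087041076/9205 = -45160*12/940169 + 1087041076/9205 = -541920/940169 + 1087041076/9205 = 1021997333008244/8654255645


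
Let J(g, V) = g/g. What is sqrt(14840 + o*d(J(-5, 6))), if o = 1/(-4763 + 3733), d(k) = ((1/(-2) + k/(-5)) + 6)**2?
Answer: sqrt(1574372706730)/10300 ≈ 121.82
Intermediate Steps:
J(g, V) = 1
d(k) = (11/2 - k/5)**2 (d(k) = ((1*(-1/2) + k*(-1/5)) + 6)**2 = ((-1/2 - k/5) + 6)**2 = (11/2 - k/5)**2)
o = -1/1030 (o = 1/(-1030) = -1/1030 ≈ -0.00097087)
sqrt(14840 + o*d(J(-5, 6))) = sqrt(14840 - (-55 + 2*1)**2/103000) = sqrt(14840 - (-55 + 2)**2/103000) = sqrt(14840 - (-53)**2/103000) = sqrt(14840 - 2809/103000) = sqrt(1528517191/103000) = sqrt(1574372706730)/10300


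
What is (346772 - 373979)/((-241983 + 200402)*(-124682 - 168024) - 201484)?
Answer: -27207/12170806702 ≈ -2.2354e-6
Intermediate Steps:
(346772 - 373979)/((-241983 + 200402)*(-124682 - 168024) - 201484) = -27207/(-41581*(-292706) - 201484) = -27207/(12171008186 - 201484) = -27207/12170806702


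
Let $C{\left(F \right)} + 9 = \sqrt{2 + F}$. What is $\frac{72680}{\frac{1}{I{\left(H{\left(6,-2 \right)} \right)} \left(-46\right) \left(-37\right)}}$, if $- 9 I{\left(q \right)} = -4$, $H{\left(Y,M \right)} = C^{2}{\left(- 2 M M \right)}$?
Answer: $\frac{494805440}{9} \approx 5.4978 \cdot 10^{7}$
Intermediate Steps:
$C{\left(F \right)} = -9 + \sqrt{2 + F}$
$H{\left(Y,M \right)} = \left(-9 + \sqrt{2 - 2 M^{2}}\right)^{2}$ ($H{\left(Y,M \right)} = \left(-9 + \sqrt{2 + - 2 M M}\right)^{2} = \left(-9 + \sqrt{2 - 2 M^{2}}\right)^{2}$)
$I{\left(q \right)} = \frac{4}{9}$ ($I{\left(q \right)} = \left(- \frac{1}{9}\right) \left(-4\right) = \frac{4}{9}$)
$\frac{72680}{\frac{1}{I{\left(H{\left(6,-2 \right)} \right)} \left(-46\right) \left(-37\right)}} = \frac{72680}{\frac{1}{\frac{4}{9} \left(-46\right) \left(-37\right)}} = \frac{72680}{\frac{1}{\left(- \frac{184}{9}\right) \left(-37\right)}} = \frac{72680}{\frac{1}{\frac{6808}{9}}} = \frac{72680}{\frac{9}{6808}} = 72680 \cdot \frac{6808}{9} = \frac{494805440}{9}$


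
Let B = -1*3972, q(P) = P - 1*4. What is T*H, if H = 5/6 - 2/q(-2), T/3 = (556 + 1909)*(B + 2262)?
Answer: -14753025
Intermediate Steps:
q(P) = -4 + P (q(P) = P - 4 = -4 + P)
B = -3972
T = -12645450 (T = 3*((556 + 1909)*(-3972 + 2262)) = 3*(2465*(-1710)) = 3*(-4215150) = -12645450)
H = 7/6 (H = 5/6 - 2/(-4 - 2) = 5*(1/6) - 2/(-6) = 5/6 - 2*(-1/6) = 5/6 + 1/3 = 7/6 ≈ 1.1667)
T*H = -12645450*7/6 = -14753025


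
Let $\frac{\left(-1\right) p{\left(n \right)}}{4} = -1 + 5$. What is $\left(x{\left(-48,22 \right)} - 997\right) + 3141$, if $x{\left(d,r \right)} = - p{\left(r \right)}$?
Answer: $2160$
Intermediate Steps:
$p{\left(n \right)} = -16$ ($p{\left(n \right)} = - 4 \left(-1 + 5\right) = \left(-4\right) 4 = -16$)
$x{\left(d,r \right)} = 16$ ($x{\left(d,r \right)} = \left(-1\right) \left(-16\right) = 16$)
$\left(x{\left(-48,22 \right)} - 997\right) + 3141 = \left(16 - 997\right) + 3141 = -981 + 3141 = 2160$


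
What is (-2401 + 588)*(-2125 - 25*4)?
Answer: 4033925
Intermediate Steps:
(-2401 + 588)*(-2125 - 25*4) = -1813*(-2125 - 100) = -1813*(-2225) = 4033925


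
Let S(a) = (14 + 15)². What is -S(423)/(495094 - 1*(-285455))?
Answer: -841/780549 ≈ -0.0010774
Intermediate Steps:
S(a) = 841 (S(a) = 29² = 841)
-S(423)/(495094 - 1*(-285455)) = -841/(495094 - 1*(-285455)) = -841/(495094 + 285455) = -841/780549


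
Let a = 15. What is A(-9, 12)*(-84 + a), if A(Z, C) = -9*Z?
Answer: -5589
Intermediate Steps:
A(-9, 12)*(-84 + a) = (-9*(-9))*(-84 + 15) = 81*(-69) = -5589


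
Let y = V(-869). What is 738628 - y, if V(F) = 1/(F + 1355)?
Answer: 358973207/486 ≈ 7.3863e+5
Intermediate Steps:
V(F) = 1/(1355 + F)
y = 1/486 (y = 1/(1355 - 869) = 1/486 ≈ 0.0020576)
738628 - y = 738628 - 1*1/486 = 738628 - 1/486 = 358973207/486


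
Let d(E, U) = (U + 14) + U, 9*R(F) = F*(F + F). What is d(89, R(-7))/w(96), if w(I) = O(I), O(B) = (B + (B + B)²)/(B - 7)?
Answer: 2047/23760 ≈ 0.086153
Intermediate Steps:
O(B) = (B + 4*B²)/(-7 + B) (O(B) = (B + (2*B)²)/(-7 + B) = (B + 4*B²)/(-7 + B))
R(F) = 2*F²/9 (R(F) = (F*(F + F))/9 = (F*(2*F))/9 = (2*F²)/9 = 2*F²/9)
w(I) = I*(1 + 4*I)/(-7 + I)
d(E, U) = 14 + 2*U (d(E, U) = (14 + U) + U = 14 + 2*U)
d(89, R(-7))/w(96) = (14 + 2*((2/9)*(-7)²))/((96*(1 + 4*96)/(-7 + 96))) = (14 + 2*((2/9)*49))/((96*(1 + 384)/89)) = (14 + 2*(98/9))/((96*(1/89)*385)) = (14 + 196/9)/(36960/89) = (322/9)*(89/36960) = 2047/23760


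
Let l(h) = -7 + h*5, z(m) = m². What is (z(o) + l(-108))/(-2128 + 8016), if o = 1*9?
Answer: -233/2944 ≈ -0.079144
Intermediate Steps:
o = 9
l(h) = -7 + 5*h
(z(o) + l(-108))/(-2128 + 8016) = (9² + (-7 + 5*(-108)))/(-2128 + 8016) = (81 + (-7 - 540))/5888 = (81 - 547)*(1/5888) = -466*1/5888 = -233/2944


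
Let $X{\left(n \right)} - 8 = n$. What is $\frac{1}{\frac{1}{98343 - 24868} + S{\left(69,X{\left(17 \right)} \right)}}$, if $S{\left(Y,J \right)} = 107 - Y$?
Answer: $\frac{73475}{2792051} \approx 0.026316$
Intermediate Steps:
$X{\left(n \right)} = 8 + n$
$\frac{1}{\frac{1}{98343 - 24868} + S{\left(69,X{\left(17 \right)} \right)}} = \frac{1}{\frac{1}{98343 - 24868} + \left(107 - 69\right)} = \frac{1}{\frac{1}{73475} + \left(107 - 69\right)} = \frac{1}{\frac{1}{73475} + 38} = \frac{1}{\frac{2792051}{73475}} = \frac{73475}{2792051}$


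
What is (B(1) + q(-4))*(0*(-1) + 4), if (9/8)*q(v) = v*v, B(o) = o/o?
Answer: 548/9 ≈ 60.889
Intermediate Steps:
B(o) = 1
q(v) = 8*v²/9 (q(v) = 8*(v*v)/9 = 8*v²/9)
(B(1) + q(-4))*(0*(-1) + 4) = (1 + (8/9)*(-4)²)*(0*(-1) + 4) = (1 + (8/9)*16)*(0 + 4) = (1 + 128/9)*4 = (137/9)*4 = 548/9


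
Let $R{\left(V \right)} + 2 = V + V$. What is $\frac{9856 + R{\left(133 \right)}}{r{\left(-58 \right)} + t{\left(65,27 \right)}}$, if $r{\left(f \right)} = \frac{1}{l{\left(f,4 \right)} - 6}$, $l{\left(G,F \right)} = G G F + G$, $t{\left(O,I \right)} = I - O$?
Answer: $- \frac{27105408}{101779} \approx -266.32$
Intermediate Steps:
$R{\left(V \right)} = -2 + 2 V$ ($R{\left(V \right)} = -2 + \left(V + V\right) = -2 + 2 V$)
$l{\left(G,F \right)} = G + F G^{2}$ ($l{\left(G,F \right)} = G^{2} F + G = F G^{2} + G = G + F G^{2}$)
$r{\left(f \right)} = \frac{1}{-6 + f \left(1 + 4 f\right)}$ ($r{\left(f \right)} = \frac{1}{f \left(1 + 4 f\right) - 6} = \frac{1}{-6 + f \left(1 + 4 f\right)}$)
$\frac{9856 + R{\left(133 \right)}}{r{\left(-58 \right)} + t{\left(65,27 \right)}} = \frac{9856 + \left(-2 + 2 \cdot 133\right)}{\frac{1}{-6 - 58 \left(1 + 4 \left(-58\right)\right)} + \left(27 - 65\right)} = \frac{9856 + \left(-2 + 266\right)}{\frac{1}{-6 - 58 \left(1 - 232\right)} + \left(27 - 65\right)} = \frac{9856 + 264}{\frac{1}{-6 - -13398} - 38} = \frac{10120}{\frac{1}{-6 + 13398} - 38} = \frac{10120}{\frac{1}{13392} - 38} = \frac{10120}{- \frac{508895}{13392}} = 10120 \left(- \frac{13392}{508895}\right) = - \frac{27105408}{101779}$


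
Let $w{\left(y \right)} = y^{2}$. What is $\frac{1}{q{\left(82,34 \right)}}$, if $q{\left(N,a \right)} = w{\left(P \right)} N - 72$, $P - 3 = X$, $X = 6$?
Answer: $\frac{1}{6570} \approx 0.00015221$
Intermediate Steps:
$P = 9$ ($P = 3 + 6 = 9$)
$q{\left(N,a \right)} = -72 + 81 N$ ($q{\left(N,a \right)} = 9^{2} N - 72 = 81 N - 72 = -72 + 81 N$)
$\frac{1}{q{\left(82,34 \right)}} = \frac{1}{-72 + 81 \cdot 82} = \frac{1}{-72 + 6642} = \frac{1}{6570}$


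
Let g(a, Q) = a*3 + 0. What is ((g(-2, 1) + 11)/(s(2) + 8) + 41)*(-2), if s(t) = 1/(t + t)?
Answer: -2746/33 ≈ -83.212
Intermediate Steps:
s(t) = 1/(2*t)
g(a, Q) = 3*a (g(a, Q) = 3*a + 0 = 3*a)
((g(-2, 1) + 11)/(s(2) + 8) + 41)*(-2) = ((3*(-2) + 11)/((½)/2 + 8) + 41)*(-2) = ((-6 + 11)/((½)*(½) + 8) + 41)*(-2) = (5/(¼ + 8) + 41)*(-2) = (5/(33/4) + 41)*(-2) = (5*(4/33) + 41)*(-2) = (20/33 + 41)*(-2) = (1373/33)*(-2) = -2746/33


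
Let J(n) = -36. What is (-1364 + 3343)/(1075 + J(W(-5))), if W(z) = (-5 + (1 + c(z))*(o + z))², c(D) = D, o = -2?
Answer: 1979/1039 ≈ 1.9047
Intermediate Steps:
W(z) = (-5 + (1 + z)*(-2 + z))²
(-1364 + 3343)/(1075 + J(W(-5))) = (-1364 + 3343)/(1075 - 36) = 1979/1039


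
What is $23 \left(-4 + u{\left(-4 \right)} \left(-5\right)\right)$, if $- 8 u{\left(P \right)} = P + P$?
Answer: $-207$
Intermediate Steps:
$u{\left(P \right)} = - \frac{P}{4}$ ($u{\left(P \right)} = - \frac{P + P}{8} = - \frac{2 P}{8} = - \frac{P}{4}$)
$23 \left(-4 + u{\left(-4 \right)} \left(-5\right)\right) = 23 \left(-4 + \left(- \frac{1}{4}\right) \left(-4\right) \left(-5\right)\right) = 23 \left(-4 + 1 \left(-5\right)\right) = 23 \left(-4 - 5\right) = 23 \left(-9\right) = -207$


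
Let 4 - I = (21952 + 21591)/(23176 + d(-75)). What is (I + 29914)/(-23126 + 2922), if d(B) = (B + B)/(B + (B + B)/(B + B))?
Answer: -25655676775/17326687748 ≈ -1.4807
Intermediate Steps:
d(B) = 2*B/(1 + B) (d(B) = (2*B)/(B + (2*B)/((2*B))) = (2*B)/(B + (2*B)*(1/(2*B))) = (2*B)/(B + 1) = (2*B)/(1 + B) = 2*B/(1 + B))
I = 1819257/857587 (I = 4 - (21952 + 21591)/(23176 + 2*(-75)/(1 - 75)) = 4 - 43543/(23176 + 2*(-75)/(-74)) = 4 - 43543/(23176 + 2*(-75)*(-1/74)) = 4 - 43543/(23176 + 75/37) = 4 - 43543/857587/37 = 4 - 43543*37/857587 = 4 - 1*1611091/857587 = 4 - 1611091/857587 = 1819257/857587 ≈ 2.1214)
(I + 29914)/(-23126 + 2922) = (1819257/857587 + 29914)/(-23126 + 2922) = (25655676775/857587)/(-20204) = (25655676775/857587)*(-1/20204) = -25655676775/17326687748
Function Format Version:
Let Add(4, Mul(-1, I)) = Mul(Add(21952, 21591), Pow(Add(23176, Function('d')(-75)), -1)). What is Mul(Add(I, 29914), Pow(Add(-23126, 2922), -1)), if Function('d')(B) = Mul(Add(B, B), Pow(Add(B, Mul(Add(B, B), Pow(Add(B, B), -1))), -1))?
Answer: Rational(-25655676775, 17326687748) ≈ -1.4807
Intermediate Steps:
Function('d')(B) = Mul(2, B, Pow(Add(1, B), -1)) (Function('d')(B) = Mul(Mul(2, B), Pow(Add(B, Mul(Mul(2, B), Pow(Mul(2, B), -1))), -1)) = Mul(Mul(2, B), Pow(Add(B, Mul(Mul(2, B), Mul(Rational(1, 2), Pow(B, -1)))), -1)) = Mul(Mul(2, B), Pow(Add(B, 1), -1)) = Mul(Mul(2, B), Pow(Add(1, B), -1)) = Mul(2, B, Pow(Add(1, B), -1)))
I = Rational(1819257, 857587) (I = Add(4, Mul(-1, Mul(Add(21952, 21591), Pow(Add(23176, Mul(2, -75, Pow(Add(1, -75), -1))), -1)))) = Add(4, Mul(-1, Mul(43543, Pow(Add(23176, Mul(2, -75, Pow(-74, -1))), -1)))) = Add(4, Mul(-1, Mul(43543, Pow(Add(23176, Mul(2, -75, Rational(-1, 74))), -1)))) = Add(4, Mul(-1, Mul(43543, Pow(Add(23176, Rational(75, 37)), -1)))) = Add(4, Mul(-1, Mul(43543, Pow(Rational(857587, 37), -1)))) = Add(4, Mul(-1, Mul(43543, Rational(37, 857587)))) = Add(4, Mul(-1, Rational(1611091, 857587))) = Add(4, Rational(-1611091, 857587)) = Rational(1819257, 857587) ≈ 2.1214)
Mul(Add(I, 29914), Pow(Add(-23126, 2922), -1)) = Mul(Add(Rational(1819257, 857587), 29914), Pow(Add(-23126, 2922), -1)) = Mul(Rational(25655676775, 857587), Pow(-20204, -1)) = Mul(Rational(25655676775, 857587), Rational(-1, 20204)) = Rational(-25655676775, 17326687748)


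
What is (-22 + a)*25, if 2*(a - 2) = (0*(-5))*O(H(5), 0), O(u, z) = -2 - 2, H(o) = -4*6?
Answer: -500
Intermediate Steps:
H(o) = -24
O(u, z) = -4
a = 2 (a = 2 + ((0*(-5))*(-4))/2 = 2 + (0*(-4))/2 = 2 + (½)*0 = 2 + 0 = 2)
(-22 + a)*25 = (-22 + 2)*25 = -20*25 = -500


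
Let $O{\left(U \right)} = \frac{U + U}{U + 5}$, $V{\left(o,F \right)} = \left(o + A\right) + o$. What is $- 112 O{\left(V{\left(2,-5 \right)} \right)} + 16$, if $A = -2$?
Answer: $-48$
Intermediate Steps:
$V{\left(o,F \right)} = -2 + 2 o$ ($V{\left(o,F \right)} = \left(o - 2\right) + o = \left(-2 + o\right) + o = -2 + 2 o$)
$O{\left(U \right)} = \frac{2 U}{5 + U}$
$- 112 O{\left(V{\left(2,-5 \right)} \right)} + 16 = - 112 \frac{2 \left(-2 + 2 \cdot 2\right)}{5 + \left(-2 + 2 \cdot 2\right)} + 16 = - 112 \frac{2 \left(-2 + 4\right)}{5 + \left(-2 + 4\right)} + 16 = - 112 \cdot 2 \cdot 2 \frac{1}{5 + 2} + 16 = - 112 \cdot 2 \cdot 2 \cdot \frac{1}{7} + 16 = \left(-112\right) \frac{4}{7} + 16 = -64 + 16 = -48$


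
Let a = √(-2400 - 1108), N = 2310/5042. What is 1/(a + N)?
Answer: 2911755/22296221053 - 12710882*I*√877/22296221053 ≈ 0.00013059 - 0.016883*I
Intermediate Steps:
N = 1155/2521 (N = 2310*(1/5042) = 1155/2521 ≈ 0.45815)
a = 2*I*√877 (a = √(-3508) = 2*I*√877 ≈ 59.228*I)
1/(a + N) = 1/(2*I*√877 + 1155/2521) = 1/(1155/2521 + 2*I*√877)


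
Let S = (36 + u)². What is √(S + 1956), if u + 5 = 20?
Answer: 7*√93 ≈ 67.506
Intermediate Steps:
u = 15 (u = -5 + 20 = 15)
S = 2601 (S = (36 + 15)² = 51² = 2601)
√(S + 1956) = √(2601 + 1956) = √4557 = 7*√93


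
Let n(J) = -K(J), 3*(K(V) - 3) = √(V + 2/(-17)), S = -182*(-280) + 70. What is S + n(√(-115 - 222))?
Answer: 51027 - √(-34 + 289*I*√337)/51 ≈ 51026.0 - 1.0131*I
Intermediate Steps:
S = 51030 (S = 50960 + 70 = 51030)
K(V) = 3 + √(-2/17 + V)/3 (K(V) = 3 + √(V + 2/(-17))/3 = 3 + √(V + 2*(-1/17))/3 = 3 + √(V - 2/17)/3 = 3 + √(-2/17 + V)/3)
n(J) = -3 - √(-34 + 289*J)/51 (n(J) = -(3 + √(-34 + 289*J)/51) = -3 - √(-34 + 289*J)/51)
S + n(√(-115 - 222)) = 51030 + (-3 - √(-34 + 289*√(-115 - 222))/51) = 51030 + (-3 - √(-34 + 289*√(-337))/51) = 51030 + (-3 - √(-34 + 289*(I*√337))/51) = 51030 + (-3 - √(-34 + 289*I*√337)/51) = 51027 - √(-34 + 289*I*√337)/51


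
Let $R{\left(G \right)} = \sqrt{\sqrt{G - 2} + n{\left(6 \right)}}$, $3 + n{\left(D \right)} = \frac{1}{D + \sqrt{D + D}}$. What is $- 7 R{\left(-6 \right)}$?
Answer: $- \frac{7 \sqrt{2} \sqrt{-17 - 6 \sqrt{3} + 4 i \sqrt{2} \left(3 + \sqrt{3}\right)}}{2 \sqrt{3 + \sqrt{3}}} \approx -5.3139 - 13.041 i$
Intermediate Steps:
$n{\left(D \right)} = -3 + \frac{1}{D + \sqrt{2} \sqrt{D}}$ ($n{\left(D \right)} = -3 + \frac{1}{D + \sqrt{D + D}} = -3 + \frac{1}{D + \sqrt{2 D}} = -3 + \frac{1}{D + \sqrt{2} \sqrt{D}}$)
$R{\left(G \right)} = \sqrt{\sqrt{-2 + G} + \frac{-17 - 6 \sqrt{3}}{6 + 2 \sqrt{3}}}$ ($R{\left(G \right)} = \sqrt{\sqrt{G - 2} + \frac{1 - 18 - 3 \sqrt{2} \sqrt{6}}{6 + \sqrt{2} \sqrt{6}}} = \sqrt{\sqrt{-2 + G} + \frac{1 - 18 - 6 \sqrt{3}}{6 + 2 \sqrt{3}}} = \sqrt{\sqrt{-2 + G} + \frac{-17 - 6 \sqrt{3}}{6 + 2 \sqrt{3}}}$)
$- 7 R{\left(-6 \right)} = - 7 \frac{\sqrt{2} \sqrt{-17 - 6 \sqrt{3} + 2 \sqrt{-2 - 6} \left(3 + \sqrt{3}\right)}}{2 \sqrt{3 + \sqrt{3}}} = - 7 \frac{\sqrt{2} \sqrt{-17 - 6 \sqrt{3} + 2 \sqrt{-8} \left(3 + \sqrt{3}\right)}}{2 \sqrt{3 + \sqrt{3}}} = - 7 \frac{\sqrt{2} \sqrt{-17 - 6 \sqrt{3} + 2 \cdot 2 i \sqrt{2} \left(3 + \sqrt{3}\right)}}{2 \sqrt{3 + \sqrt{3}}} = - 7 \frac{\sqrt{2} \sqrt{-17 - 6 \sqrt{3} + 4 i \sqrt{2} \left(3 + \sqrt{3}\right)}}{2 \sqrt{3 + \sqrt{3}}} = - \frac{7 \sqrt{2} \sqrt{-17 - 6 \sqrt{3} + 4 i \sqrt{2} \left(3 + \sqrt{3}\right)}}{2 \sqrt{3 + \sqrt{3}}}$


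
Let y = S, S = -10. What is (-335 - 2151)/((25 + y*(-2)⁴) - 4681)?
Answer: 1243/2408 ≈ 0.51620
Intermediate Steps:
y = -10
(-335 - 2151)/((25 + y*(-2)⁴) - 4681) = (-335 - 2151)/((25 - 10*(-2)⁴) - 4681) = -2486/((25 - 10*16) - 4681) = -2486/((25 - 160) - 4681) = -2486/(-135 - 4681) = -2486/(-4816) = -2486*(-1/4816) = 1243/2408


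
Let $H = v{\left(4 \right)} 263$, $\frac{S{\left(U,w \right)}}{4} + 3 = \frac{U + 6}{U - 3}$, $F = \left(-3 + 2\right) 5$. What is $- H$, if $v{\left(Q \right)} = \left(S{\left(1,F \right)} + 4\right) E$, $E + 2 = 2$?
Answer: $0$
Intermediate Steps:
$E = 0$ ($E = -2 + 2 = 0$)
$F = -5$ ($F = \left(-1\right) 5 = -5$)
$S{\left(U,w \right)} = -12 + \frac{4 \left(6 + U\right)}{-3 + U}$ ($S{\left(U,w \right)} = -12 + 4 \frac{U + 6}{U - 3} = -12 + 4 \frac{6 + U}{-3 + U} = -12 + \frac{4 \left(6 + U\right)}{-3 + U}$)
$v{\left(Q \right)} = 0$ ($v{\left(Q \right)} = \left(\frac{4 \left(15 - 2\right)}{-3 + 1} + 4\right) 0 = \left(\frac{4 \left(15 - 2\right)}{-2} + 4\right) 0 = \left(4 \left(- \frac{1}{2}\right) 13 + 4\right) 0 = \left(-26 + 4\right) 0 = \left(-22\right) 0 = 0$)
$H = 0$ ($H = 0 \cdot 263 = 0$)
$- H = \left(-1\right) 0 = 0$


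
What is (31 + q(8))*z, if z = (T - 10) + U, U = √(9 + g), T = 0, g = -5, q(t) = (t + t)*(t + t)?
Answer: -2296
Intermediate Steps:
q(t) = 4*t² (q(t) = (2*t)*(2*t) = 4*t²)
U = 2 (U = √(9 - 5) = √4 = 2)
z = -8 (z = (0 - 10) + 2 = -10 + 2 = -8)
(31 + q(8))*z = (31 + 4*8²)*(-8) = (31 + 4*64)*(-8) = (31 + 256)*(-8) = 287*(-8) = -2296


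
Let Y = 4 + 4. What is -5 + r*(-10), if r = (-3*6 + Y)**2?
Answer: -1005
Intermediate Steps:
Y = 8
r = 100 (r = (-3*6 + 8)**2 = (-18 + 8)**2 = (-10)**2 = 100)
-5 + r*(-10) = -5 + 100*(-10) = -5 - 1000 = -1005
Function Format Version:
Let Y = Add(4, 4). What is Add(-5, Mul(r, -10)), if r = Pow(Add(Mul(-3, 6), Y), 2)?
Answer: -1005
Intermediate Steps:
Y = 8
r = 100 (r = Pow(Add(Mul(-3, 6), 8), 2) = Pow(Add(-18, 8), 2) = Pow(-10, 2) = 100)
Add(-5, Mul(r, -10)) = Add(-5, Mul(100, -10)) = Add(-5, -1000) = -1005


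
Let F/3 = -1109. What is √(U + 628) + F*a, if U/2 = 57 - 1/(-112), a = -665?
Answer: 2212455 + 27*√798/28 ≈ 2.2125e+6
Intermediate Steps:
F = -3327 (F = 3*(-1109) = -3327)
U = 6385/56 (U = 2*(57 - 1/(-112)) = 2*(57 - 1*(-1/112)) = 2*(57 + 1/112) = 2*(6385/112) = 6385/56 ≈ 114.02)
√(U + 628) + F*a = √(6385/56 + 628) - 3327*(-665) = √(41553/56) + 2212455 = 27*√798/28 + 2212455 = 2212455 + 27*√798/28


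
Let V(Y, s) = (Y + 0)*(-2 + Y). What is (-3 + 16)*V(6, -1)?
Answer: 312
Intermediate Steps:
V(Y, s) = Y*(-2 + Y)
(-3 + 16)*V(6, -1) = (-3 + 16)*(6*(-2 + 6)) = 13*(6*4) = 13*24 = 312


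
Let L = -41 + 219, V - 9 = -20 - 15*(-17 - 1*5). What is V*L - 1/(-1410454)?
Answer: 80088399029/1410454 ≈ 56782.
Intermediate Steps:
V = 319 (V = 9 + (-20 - 15*(-17 - 1*5)) = 9 + (-20 - 15*(-17 - 5)) = 9 + (-20 - 15*(-22)) = 9 + (-20 + 330) = 9 + 310 = 319)
L = 178
V*L - 1/(-1410454) = 319*178 - 1/(-1410454) = 56782 - 1*(-1/1410454) = 56782 + 1/1410454 = 80088399029/1410454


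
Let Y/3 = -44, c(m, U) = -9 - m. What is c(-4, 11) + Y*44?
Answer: -5813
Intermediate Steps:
Y = -132 (Y = 3*(-44) = -132)
c(-4, 11) + Y*44 = (-9 - 1*(-4)) - 132*44 = (-9 + 4) - 5808 = -5 - 5808 = -5813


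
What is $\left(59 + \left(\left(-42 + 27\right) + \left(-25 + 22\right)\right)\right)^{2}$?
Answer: $1681$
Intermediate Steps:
$\left(59 + \left(\left(-42 + 27\right) + \left(-25 + 22\right)\right)\right)^{2} = \left(59 - 18\right)^{2} = 41^{2} = 1681$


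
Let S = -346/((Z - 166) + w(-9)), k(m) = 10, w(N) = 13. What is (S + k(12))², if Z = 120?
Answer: 456976/1089 ≈ 419.63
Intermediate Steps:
S = 346/33 (S = -346/((120 - 166) + 13) = -346/(-46 + 13) = -346/(-33) = -346*(-1/33) = 346/33 ≈ 10.485)
(S + k(12))² = (346/33 + 10)² = (676/33)² = 456976/1089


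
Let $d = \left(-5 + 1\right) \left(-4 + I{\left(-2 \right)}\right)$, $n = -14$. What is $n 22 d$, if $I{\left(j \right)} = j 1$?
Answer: $-7392$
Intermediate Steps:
$I{\left(j \right)} = j$
$d = 24$ ($d = \left(-5 + 1\right) \left(-4 - 2\right) = \left(-4\right) \left(-6\right) = 24$)
$n 22 d = \left(-14\right) 22 \cdot 24 = \left(-308\right) 24 = -7392$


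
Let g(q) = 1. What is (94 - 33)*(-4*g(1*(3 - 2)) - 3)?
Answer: -427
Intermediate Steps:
(94 - 33)*(-4*g(1*(3 - 2)) - 3) = (94 - 33)*(-4*1 - 3) = 61*(-4 - 3) = 61*(-7) = -427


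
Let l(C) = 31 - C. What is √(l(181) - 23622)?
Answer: 2*I*√5943 ≈ 154.18*I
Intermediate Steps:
√(l(181) - 23622) = √((31 - 1*181) - 23622) = √((31 - 181) - 23622) = √(-150 - 23622) = √(-23772) = 2*I*√5943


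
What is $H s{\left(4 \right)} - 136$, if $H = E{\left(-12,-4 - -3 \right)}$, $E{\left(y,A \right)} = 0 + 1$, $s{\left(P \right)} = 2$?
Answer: $-134$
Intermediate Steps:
$E{\left(y,A \right)} = 1$
$H = 1$
$H s{\left(4 \right)} - 136 = 1 \cdot 2 - 136 = 2 - 136 = -134$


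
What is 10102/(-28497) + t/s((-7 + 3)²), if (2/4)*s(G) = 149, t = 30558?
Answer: 433900465/4246053 ≈ 102.19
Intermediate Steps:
s(G) = 298 (s(G) = 2*149 = 298)
10102/(-28497) + t/s((-7 + 3)²) = 10102/(-28497) + 30558/298 = 10102*(-1/28497) + 30558*(1/298) = -10102/28497 + 15279/149 = 433900465/4246053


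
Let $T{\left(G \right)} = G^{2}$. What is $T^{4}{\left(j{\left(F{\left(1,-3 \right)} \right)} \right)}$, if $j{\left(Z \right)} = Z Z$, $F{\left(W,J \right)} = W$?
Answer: $1$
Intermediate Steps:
$j{\left(Z \right)} = Z^{2}$
$T^{4}{\left(j{\left(F{\left(1,-3 \right)} \right)} \right)} = \left(\left(1^{2}\right)^{2}\right)^{4} = \left(1^{2}\right)^{4} = 1^{4} = 1$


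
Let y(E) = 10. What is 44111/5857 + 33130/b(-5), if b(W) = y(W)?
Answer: 19448352/5857 ≈ 3320.5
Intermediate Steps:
b(W) = 10
44111/5857 + 33130/b(-5) = 44111/5857 + 33130/10 = 44111*(1/5857) + 33130*(⅒) = 44111/5857 + 3313 = 19448352/5857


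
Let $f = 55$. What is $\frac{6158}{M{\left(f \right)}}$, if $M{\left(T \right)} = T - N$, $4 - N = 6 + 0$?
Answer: $\frac{6158}{57} \approx 108.04$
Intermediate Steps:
$N = -2$ ($N = 4 - \left(6 + 0\right) = 4 - 6 = -2$)
$M{\left(T \right)} = 2 + T$ ($M{\left(T \right)} = T - -2 = T + 2 = 2 + T$)
$\frac{6158}{M{\left(f \right)}} = \frac{6158}{2 + 55} = \frac{6158}{57}$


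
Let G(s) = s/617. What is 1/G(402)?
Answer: 617/402 ≈ 1.5348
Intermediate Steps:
G(s) = s/617 (G(s) = s*(1/617) = s/617)
1/G(402) = 1/((1/617)*402) = 1/(402/617) = 617/402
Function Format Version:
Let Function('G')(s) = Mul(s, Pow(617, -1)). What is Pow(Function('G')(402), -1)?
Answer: Rational(617, 402) ≈ 1.5348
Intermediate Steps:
Function('G')(s) = Mul(Rational(1, 617), s) (Function('G')(s) = Mul(s, Rational(1, 617)) = Mul(Rational(1, 617), s))
Pow(Function('G')(402), -1) = Pow(Mul(Rational(1, 617), 402), -1) = Pow(Rational(402, 617), -1) = Rational(617, 402)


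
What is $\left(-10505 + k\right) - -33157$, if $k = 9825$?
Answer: $32477$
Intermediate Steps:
$\left(-10505 + k\right) - -33157 = \left(-10505 + 9825\right) - -33157 = -680 + 33157 = 32477$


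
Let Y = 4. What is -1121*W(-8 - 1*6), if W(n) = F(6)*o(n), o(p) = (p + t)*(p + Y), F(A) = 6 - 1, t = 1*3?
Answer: -616550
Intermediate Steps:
t = 3
F(A) = 5
o(p) = (3 + p)*(4 + p) (o(p) = (p + 3)*(p + 4) = (3 + p)*(4 + p))
W(n) = 60 + 5*n**2 + 35*n (W(n) = 5*(12 + n**2 + 7*n) = 60 + 5*n**2 + 35*n)
-1121*W(-8 - 1*6) = -1121*(60 + 5*(-8 - 1*6)**2 + 35*(-8 - 1*6)) = -1121*(60 + 5*(-8 - 6)**2 + 35*(-8 - 6)) = -1121*(60 + 5*(-14)**2 + 35*(-14)) = -1121*(60 + 5*196 - 490) = -1121*(60 + 980 - 490) = -1121*550 = -616550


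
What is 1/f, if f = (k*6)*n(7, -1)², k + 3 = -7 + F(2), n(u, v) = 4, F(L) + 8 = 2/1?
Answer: -1/1536 ≈ -0.00065104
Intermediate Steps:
F(L) = -6 (F(L) = -8 + 2/1 = -8 + 2*1 = -8 + 2 = -6)
k = -16 (k = -3 + (-7 - 6) = -3 - 13 = -16)
f = -1536 (f = -16*6*4² = -96*16 = -1536)
1/f = 1/(-1536) = -1/1536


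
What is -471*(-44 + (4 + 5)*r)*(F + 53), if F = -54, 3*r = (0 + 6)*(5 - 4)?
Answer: -12246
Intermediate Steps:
r = 2 (r = ((0 + 6)*(5 - 4))/3 = (6*1)/3 = (⅓)*6 = 2)
-471*(-44 + (4 + 5)*r)*(F + 53) = -471*(-44 + (4 + 5)*2)*(-54 + 53) = -471*(-44 + 9*2)*(-1) = -471*(-44 + 18)*(-1) = -(-12246)*(-1) = -471*26 = -12246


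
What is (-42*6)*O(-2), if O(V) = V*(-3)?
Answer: -1512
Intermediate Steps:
O(V) = -3*V
(-42*6)*O(-2) = (-42*6)*(-3*(-2)) = -252*6 = -1512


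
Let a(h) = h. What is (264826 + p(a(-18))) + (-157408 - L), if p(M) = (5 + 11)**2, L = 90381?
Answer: 17293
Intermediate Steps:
p(M) = 256 (p(M) = 16**2 = 256)
(264826 + p(a(-18))) + (-157408 - L) = (264826 + 256) + (-157408 - 1*90381) = 265082 + (-157408 - 90381) = 265082 - 247789 = 17293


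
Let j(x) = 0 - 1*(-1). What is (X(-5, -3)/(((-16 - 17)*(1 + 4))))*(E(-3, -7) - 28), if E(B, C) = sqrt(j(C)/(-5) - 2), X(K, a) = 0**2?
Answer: 0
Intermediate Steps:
X(K, a) = 0
j(x) = 1 (j(x) = 0 + 1 = 1)
E(B, C) = I*sqrt(55)/5 (E(B, C) = sqrt(1/(-5) - 2) = sqrt(1*(-1/5) - 2) = sqrt(-1/5 - 2) = sqrt(-11/5) = I*sqrt(55)/5)
(X(-5, -3)/(((-16 - 17)*(1 + 4))))*(E(-3, -7) - 28) = (0/(((-16 - 17)*(1 + 4))))*(I*sqrt(55)/5 - 28) = (0/((-33*5)))*(-28 + I*sqrt(55)/5) = (0/(-165))*(-28 + I*sqrt(55)/5) = (0*(-1/165))*(-28 + I*sqrt(55)/5) = 0*(-28 + I*sqrt(55)/5) = 0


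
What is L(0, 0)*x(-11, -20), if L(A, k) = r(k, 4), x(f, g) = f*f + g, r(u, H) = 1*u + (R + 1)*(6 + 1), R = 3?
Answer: 2828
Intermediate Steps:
r(u, H) = 28 + u (r(u, H) = 1*u + (3 + 1)*(6 + 1) = u + 4*7 = u + 28 = 28 + u)
x(f, g) = g + f² (x(f, g) = f² + g = g + f²)
L(A, k) = 28 + k
L(0, 0)*x(-11, -20) = (28 + 0)*(-20 + (-11)²) = 28*(-20 + 121) = 28*101 = 2828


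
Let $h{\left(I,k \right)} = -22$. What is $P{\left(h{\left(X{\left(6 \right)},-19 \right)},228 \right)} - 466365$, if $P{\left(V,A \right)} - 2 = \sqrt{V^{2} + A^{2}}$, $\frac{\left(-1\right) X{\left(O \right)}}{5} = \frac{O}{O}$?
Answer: $-466363 + 2 \sqrt{13117} \approx -4.6613 \cdot 10^{5}$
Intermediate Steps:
$X{\left(O \right)} = -5$ ($X{\left(O \right)} = - 5 \frac{O}{O} = \left(-5\right) 1 = -5$)
$P{\left(V,A \right)} = 2 + \sqrt{A^{2} + V^{2}}$ ($P{\left(V,A \right)} = 2 + \sqrt{V^{2} + A^{2}} = 2 + \sqrt{A^{2} + V^{2}}$)
$P{\left(h{\left(X{\left(6 \right)},-19 \right)},228 \right)} - 466365 = \left(2 + \sqrt{228^{2} + \left(-22\right)^{2}}\right) - 466365 = \left(2 + \sqrt{51984 + 484}\right) - 466365 = \left(2 + \sqrt{52468}\right) - 466365 = \left(2 + 2 \sqrt{13117}\right) - 466365 = -466363 + 2 \sqrt{13117}$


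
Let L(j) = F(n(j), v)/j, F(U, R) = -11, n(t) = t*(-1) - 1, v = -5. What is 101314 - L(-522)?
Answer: 52885897/522 ≈ 1.0131e+5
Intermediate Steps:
n(t) = -1 - t (n(t) = -t - 1 = -1 - t)
L(j) = -11/j
101314 - L(-522) = 101314 - (-11)/(-522) = 101314 - (-11)*(-1)/522 = 101314 - 1*11/522 = 101314 - 11/522 = 52885897/522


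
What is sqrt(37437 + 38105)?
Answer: sqrt(75542) ≈ 274.85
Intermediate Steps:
sqrt(37437 + 38105) = sqrt(75542)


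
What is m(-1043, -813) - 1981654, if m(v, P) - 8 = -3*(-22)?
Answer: -1981580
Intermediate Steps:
m(v, P) = 74 (m(v, P) = 8 - 3*(-22) = 8 + 66 = 74)
m(-1043, -813) - 1981654 = 74 - 1981654 = -1981580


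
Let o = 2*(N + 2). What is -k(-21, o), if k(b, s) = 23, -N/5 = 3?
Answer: -23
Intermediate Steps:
N = -15 (N = -5*3 = -15)
o = -26 (o = 2*(-15 + 2) = 2*(-13) = -26)
-k(-21, o) = -1*23 = -23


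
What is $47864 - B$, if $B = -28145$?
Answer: $76009$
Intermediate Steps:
$47864 - B = 47864 - -28145 = 47864 + 28145 = 76009$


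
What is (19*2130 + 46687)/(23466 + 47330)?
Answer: 87157/70796 ≈ 1.2311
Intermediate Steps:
(19*2130 + 46687)/(23466 + 47330) = (40470 + 46687)/70796 = 87157*(1/70796) = 87157/70796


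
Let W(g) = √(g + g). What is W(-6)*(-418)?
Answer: -836*I*√3 ≈ -1448.0*I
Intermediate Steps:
W(g) = √2*√g (W(g) = √(2*g) = √2*√g)
W(-6)*(-418) = (√2*√(-6))*(-418) = (√2*(I*√6))*(-418) = (2*I*√3)*(-418) = -836*I*√3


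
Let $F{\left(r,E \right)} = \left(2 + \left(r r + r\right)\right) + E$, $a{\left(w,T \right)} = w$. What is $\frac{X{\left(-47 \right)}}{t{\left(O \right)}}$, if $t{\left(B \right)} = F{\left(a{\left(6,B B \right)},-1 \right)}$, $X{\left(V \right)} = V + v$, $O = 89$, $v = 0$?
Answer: $- \frac{47}{43} \approx -1.093$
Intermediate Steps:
$X{\left(V \right)} = V$ ($X{\left(V \right)} = V + 0 = V$)
$F{\left(r,E \right)} = 2 + E + r + r^{2}$ ($F{\left(r,E \right)} = \left(2 + \left(r^{2} + r\right)\right) + E = \left(2 + \left(r + r^{2}\right)\right) + E = \left(2 + r + r^{2}\right) + E = 2 + E + r + r^{2}$)
$t{\left(B \right)} = 43$ ($t{\left(B \right)} = 2 - 1 + 6 + 6^{2} = 2 - 1 + 6 + 36 = 43$)
$\frac{X{\left(-47 \right)}}{t{\left(O \right)}} = - \frac{47}{43}$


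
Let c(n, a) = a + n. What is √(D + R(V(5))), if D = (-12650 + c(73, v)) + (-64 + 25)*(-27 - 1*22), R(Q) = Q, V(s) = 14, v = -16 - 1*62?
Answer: I*√10730 ≈ 103.59*I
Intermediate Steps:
v = -78 (v = -16 - 62 = -78)
D = -10744 (D = (-12650 + (-78 + 73)) + (-64 + 25)*(-27 - 1*22) = (-12650 - 5) - 39*(-27 - 22) = -12655 - 39*(-49) = -12655 + 1911 = -10744)
√(D + R(V(5))) = √(-10744 + 14) = √(-10730) = I*√10730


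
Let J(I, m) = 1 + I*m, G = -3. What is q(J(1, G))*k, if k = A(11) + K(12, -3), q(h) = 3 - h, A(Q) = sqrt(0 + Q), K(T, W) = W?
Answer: -15 + 5*sqrt(11) ≈ 1.5831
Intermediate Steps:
A(Q) = sqrt(Q)
k = -3 + sqrt(11) (k = sqrt(11) - 3 = -3 + sqrt(11) ≈ 0.31662)
q(J(1, G))*k = (3 - (1 + 1*(-3)))*(-3 + sqrt(11)) = (3 - (1 - 3))*(-3 + sqrt(11)) = (3 - 1*(-2))*(-3 + sqrt(11)) = (3 + 2)*(-3 + sqrt(11)) = 5*(-3 + sqrt(11)) = -15 + 5*sqrt(11)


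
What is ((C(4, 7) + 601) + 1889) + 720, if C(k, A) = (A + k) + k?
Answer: 3225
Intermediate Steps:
C(k, A) = A + 2*k
((C(4, 7) + 601) + 1889) + 720 = (((7 + 2*4) + 601) + 1889) + 720 = (((7 + 8) + 601) + 1889) + 720 = ((15 + 601) + 1889) + 720 = (616 + 1889) + 720 = 2505 + 720 = 3225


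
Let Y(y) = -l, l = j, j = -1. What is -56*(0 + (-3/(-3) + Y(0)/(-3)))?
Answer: -112/3 ≈ -37.333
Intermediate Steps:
l = -1
Y(y) = 1 (Y(y) = -1*(-1) = 1)
-56*(0 + (-3/(-3) + Y(0)/(-3))) = -56*(0 + (-3/(-3) + 1/(-3))) = -56*(0 + (-3*(-⅓) + 1*(-⅓))) = -56*(0 + (1 - ⅓)) = -56*(0 + ⅔) = -112/3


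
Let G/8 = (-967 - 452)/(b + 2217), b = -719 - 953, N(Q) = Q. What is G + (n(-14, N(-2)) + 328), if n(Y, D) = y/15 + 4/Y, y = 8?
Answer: 3518402/11445 ≈ 307.42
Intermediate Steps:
b = -1672
n(Y, D) = 8/15 + 4/Y
G = -11352/545 (G = 8*((-967 - 452)/(-1672 + 2217)) = 8*(-1419/545) = -11352/545 ≈ -20.829)
G + (n(-14, N(-2)) + 328) = -11352/545 + ((8/15 + 4/(-14)) + 328) = -11352/545 + ((8/15 + 4*(-1/14)) + 328) = -11352/545 + ((8/15 - 2/7) + 328) = -11352/545 + (26/105 + 328) = -11352/545 + 34466/105 = 3518402/11445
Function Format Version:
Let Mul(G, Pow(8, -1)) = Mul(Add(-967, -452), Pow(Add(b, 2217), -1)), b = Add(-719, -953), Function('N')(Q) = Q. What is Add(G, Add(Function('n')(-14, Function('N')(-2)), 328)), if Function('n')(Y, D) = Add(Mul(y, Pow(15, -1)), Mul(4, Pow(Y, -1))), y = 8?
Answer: Rational(3518402, 11445) ≈ 307.42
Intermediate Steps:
b = -1672
Function('n')(Y, D) = Add(Rational(8, 15), Mul(4, Pow(Y, -1))) (Function('n')(Y, D) = Add(Mul(8, Pow(15, -1)), Mul(4, Pow(Y, -1))) = Add(Mul(8, Rational(1, 15)), Mul(4, Pow(Y, -1))) = Add(Rational(8, 15), Mul(4, Pow(Y, -1))))
G = Rational(-11352, 545) (G = Mul(8, Mul(Add(-967, -452), Pow(Add(-1672, 2217), -1))) = Mul(8, Mul(-1419, Pow(545, -1))) = Mul(8, Mul(-1419, Rational(1, 545))) = Mul(8, Rational(-1419, 545)) = Rational(-11352, 545) ≈ -20.829)
Add(G, Add(Function('n')(-14, Function('N')(-2)), 328)) = Add(Rational(-11352, 545), Add(Add(Rational(8, 15), Mul(4, Pow(-14, -1))), 328)) = Add(Rational(-11352, 545), Add(Add(Rational(8, 15), Mul(4, Rational(-1, 14))), 328)) = Add(Rational(-11352, 545), Add(Add(Rational(8, 15), Rational(-2, 7)), 328)) = Add(Rational(-11352, 545), Add(Rational(26, 105), 328)) = Add(Rational(-11352, 545), Rational(34466, 105)) = Rational(3518402, 11445)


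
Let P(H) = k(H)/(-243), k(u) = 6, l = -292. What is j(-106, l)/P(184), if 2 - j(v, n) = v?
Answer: -4374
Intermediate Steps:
j(v, n) = 2 - v
P(H) = -2/81 (P(H) = 6/(-243) = 6*(-1/243) = -2/81)
j(-106, l)/P(184) = (2 - 1*(-106))/(-2/81) = (2 + 106)*(-81/2) = 108*(-81/2) = -4374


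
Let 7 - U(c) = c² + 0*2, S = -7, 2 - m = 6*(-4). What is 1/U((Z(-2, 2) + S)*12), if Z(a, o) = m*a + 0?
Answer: -1/501257 ≈ -1.9950e-6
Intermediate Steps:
m = 26 (m = 2 - 6*(-4) = 2 - 1*(-24) = 2 + 24 = 26)
Z(a, o) = 26*a (Z(a, o) = 26*a + 0 = 26*a)
U(c) = 7 - c² (U(c) = 7 - (c² + 0*2) = 7 - (c² + 0) = 7 - c²)
1/U((Z(-2, 2) + S)*12) = 1/(7 - ((26*(-2) - 7)*12)²) = 1/(7 - ((-52 - 7)*12)²) = 1/(7 - (-59*12)²) = 1/(7 - 1*(-708)²) = 1/(7 - 1*501264) = 1/(7 - 501264) = 1/(-501257) = -1/501257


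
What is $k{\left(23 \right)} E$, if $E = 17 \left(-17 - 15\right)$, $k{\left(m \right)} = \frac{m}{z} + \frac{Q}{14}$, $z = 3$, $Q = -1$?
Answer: $- \frac{86768}{21} \approx -4131.8$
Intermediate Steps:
$k{\left(m \right)} = - \frac{1}{14} + \frac{m}{3}$ ($k{\left(m \right)} = \frac{m}{3} - \frac{1}{14} = - \frac{1}{14} + \frac{m}{3}$)
$E = -544$ ($E = 17 \left(-32\right) = -544$)
$k{\left(23 \right)} E = \left(- \frac{1}{14} + \frac{1}{3} \cdot 23\right) \left(-544\right) = \left(- \frac{1}{14} + \frac{23}{3}\right) \left(-544\right) = \frac{319}{42} \left(-544\right) = - \frac{86768}{21}$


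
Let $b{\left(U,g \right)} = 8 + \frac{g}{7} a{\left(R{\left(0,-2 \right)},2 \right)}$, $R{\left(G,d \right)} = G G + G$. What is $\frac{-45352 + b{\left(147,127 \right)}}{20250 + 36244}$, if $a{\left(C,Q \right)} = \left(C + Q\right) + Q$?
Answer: $- \frac{158450}{197729} \approx -0.80135$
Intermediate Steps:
$R{\left(G,d \right)} = G + G^{2}$ ($R{\left(G,d \right)} = G^{2} + G = G + G^{2}$)
$a{\left(C,Q \right)} = C + 2 Q$
$b{\left(U,g \right)} = 8 + \frac{4 g}{7}$ ($b{\left(U,g \right)} = 8 + \frac{g}{7} \left(0 \left(1 + 0\right) + 2 \cdot 2\right) = 8 + g \frac{1}{7} \left(0 \cdot 1 + 4\right) = 8 + \frac{g}{7} \left(0 + 4\right) = 8 + \frac{g}{7} \cdot 4 = 8 + \frac{4 g}{7}$)
$\frac{-45352 + b{\left(147,127 \right)}}{20250 + 36244} = \frac{-45352 + \left(8 + \frac{4}{7} \cdot 127\right)}{20250 + 36244} = \frac{-45352 + \left(8 + \frac{508}{7}\right)}{56494} = \left(-45352 + \frac{564}{7}\right) \frac{1}{56494} = \left(- \frac{316900}{7}\right) \frac{1}{56494} = - \frac{158450}{197729}$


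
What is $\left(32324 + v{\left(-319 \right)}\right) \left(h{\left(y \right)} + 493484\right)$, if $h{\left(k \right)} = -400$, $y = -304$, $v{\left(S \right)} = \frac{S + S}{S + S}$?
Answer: $15938940300$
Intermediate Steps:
$v{\left(S \right)} = 1$ ($v{\left(S \right)} = \frac{2 S}{2 S} = 2 S \frac{1}{2 S} = 1$)
$\left(32324 + v{\left(-319 \right)}\right) \left(h{\left(y \right)} + 493484\right) = \left(32324 + 1\right) \left(-400 + 493484\right) = 32325 \cdot 493084 = 15938940300$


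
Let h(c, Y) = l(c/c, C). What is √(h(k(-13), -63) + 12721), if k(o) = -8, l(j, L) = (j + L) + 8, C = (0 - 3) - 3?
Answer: 2*√3181 ≈ 112.80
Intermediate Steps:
C = -6 (C = -3 - 3 = -6)
l(j, L) = 8 + L + j (l(j, L) = (L + j) + 8 = 8 + L + j)
h(c, Y) = 3 (h(c, Y) = 8 - 6 + c/c = 8 - 6 + 1 = 3)
√(h(k(-13), -63) + 12721) = √(3 + 12721) = √12724 = 2*√3181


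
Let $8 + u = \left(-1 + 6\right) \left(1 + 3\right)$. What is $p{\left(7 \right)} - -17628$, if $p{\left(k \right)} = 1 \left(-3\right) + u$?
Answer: $17637$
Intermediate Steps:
$u = 12$ ($u = -8 + \left(-1 + 6\right) \left(1 + 3\right) = -8 + 5 \cdot 4 = -8 + 20 = 12$)
$p{\left(k \right)} = 9$ ($p{\left(k \right)} = 1 \left(-3\right) + 12 = -3 + 12 = 9$)
$p{\left(7 \right)} - -17628 = 9 - -17628 = 9 + 17628 = 17637$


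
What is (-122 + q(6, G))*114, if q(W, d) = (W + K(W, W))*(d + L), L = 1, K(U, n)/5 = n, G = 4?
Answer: 6612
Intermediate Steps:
K(U, n) = 5*n
q(W, d) = 6*W*(1 + d) (q(W, d) = (W + 5*W)*(d + 1) = (6*W)*(1 + d) = 6*W*(1 + d))
(-122 + q(6, G))*114 = (-122 + 6*6*(1 + 4))*114 = (-122 + 6*6*5)*114 = (-122 + 180)*114 = 58*114 = 6612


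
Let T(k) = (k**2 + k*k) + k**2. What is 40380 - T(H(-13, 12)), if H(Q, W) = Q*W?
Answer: -32628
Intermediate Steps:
T(k) = 3*k**2 (T(k) = (k**2 + k**2) + k**2 = 2*k**2 + k**2 = 3*k**2)
40380 - T(H(-13, 12)) = 40380 - 3*(-13*12)**2 = 40380 - 3*(-156)**2 = 40380 - 3*24336 = 40380 - 1*73008 = 40380 - 73008 = -32628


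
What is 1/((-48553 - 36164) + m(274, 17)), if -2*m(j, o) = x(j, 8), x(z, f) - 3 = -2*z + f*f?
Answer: -2/168953 ≈ -1.1838e-5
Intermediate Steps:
x(z, f) = 3 + f**2 - 2*z (x(z, f) = 3 + (-2*z + f*f) = 3 + (-2*z + f**2) = 3 + (f**2 - 2*z) = 3 + f**2 - 2*z)
m(j, o) = -67/2 + j (m(j, o) = -(3 + 8**2 - 2*j)/2 = -(3 + 64 - 2*j)/2 = -(67 - 2*j)/2 = -67/2 + j)
1/((-48553 - 36164) + m(274, 17)) = 1/((-48553 - 36164) + (-67/2 + 274)) = 1/(-84717 + 481/2) = 1/(-168953/2) = -2/168953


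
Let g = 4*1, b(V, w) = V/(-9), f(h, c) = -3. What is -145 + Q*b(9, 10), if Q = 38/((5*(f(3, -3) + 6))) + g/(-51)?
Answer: -37601/255 ≈ -147.45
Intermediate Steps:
b(V, w) = -V/9 (b(V, w) = V*(-1/9) = -V/9)
g = 4
Q = 626/255 (Q = 38/((5*(-3 + 6))) + 4/(-51) = 38/((5*3)) + 4*(-1/51) = 38/15 - 4/51 = 626/255 ≈ 2.4549)
-145 + Q*b(9, 10) = -145 + 626*(-1/9*9)/255 = -145 + (626/255)*(-1) = -145 - 626/255 = -37601/255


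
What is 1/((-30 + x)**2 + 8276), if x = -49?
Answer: 1/14517 ≈ 6.8885e-5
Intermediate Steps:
1/((-30 + x)**2 + 8276) = 1/((-30 - 49)**2 + 8276) = 1/((-79)**2 + 8276) = 1/(6241 + 8276) = 1/14517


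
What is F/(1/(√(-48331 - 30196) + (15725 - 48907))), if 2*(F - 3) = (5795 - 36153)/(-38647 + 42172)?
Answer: 3250424/75 - 4604*I*√78527/3525 ≈ 43339.0 - 366.0*I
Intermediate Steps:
F = -4604/3525 (F = 3 + ((5795 - 36153)/(-38647 + 42172))/2 = 3 + (-30358/3525)/2 = 3 + (-30358*1/3525)/2 = 3 + (½)*(-30358/3525) = 3 - 15179/3525 = -4604/3525 ≈ -1.3061)
F/(1/(√(-48331 - 30196) + (15725 - 48907))) = -(-3250424/75 + 4604*√(-48331 - 30196)/3525) = -(-3250424/75 + 4604*I*√78527/3525) = -4604*(-33182 + I*√78527)/3525 = 3250424/75 - 4604*I*√78527/3525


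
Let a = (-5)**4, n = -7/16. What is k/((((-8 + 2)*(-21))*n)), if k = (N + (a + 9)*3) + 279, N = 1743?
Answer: -3488/49 ≈ -71.184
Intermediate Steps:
n = -7/16 (n = -7*1/16 = -7/16 ≈ -0.43750)
a = 625
k = 3924 (k = (1743 + (625 + 9)*3) + 279 = (1743 + 634*3) + 279 = (1743 + 1902) + 279 = 3645 + 279 = 3924)
k/((((-8 + 2)*(-21))*n)) = 3924/((((-8 + 2)*(-21))*(-7/16))) = 3924/((-6*(-21)*(-7/16))) = 3924/((126*(-7/16))) = 3924/(-441/8) = 3924*(-8/441) = -3488/49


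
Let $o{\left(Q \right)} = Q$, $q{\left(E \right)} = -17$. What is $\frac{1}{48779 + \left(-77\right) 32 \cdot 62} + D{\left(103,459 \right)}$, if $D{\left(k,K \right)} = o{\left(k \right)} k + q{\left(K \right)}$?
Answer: $\frac{1101451487}{103989} \approx 10592.0$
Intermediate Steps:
$D{\left(k,K \right)} = -17 + k^{2}$ ($D{\left(k,K \right)} = k k - 17 = k^{2} - 17 = -17 + k^{2}$)
$\frac{1}{48779 + \left(-77\right) 32 \cdot 62} + D{\left(103,459 \right)} = \frac{1}{48779 + \left(-77\right) 32 \cdot 62} - \left(17 - 103^{2}\right) = \frac{1}{48779 - 152768} + \left(-17 + 10609\right) = \frac{1}{48779 - 152768} + 10592 = \frac{1}{-103989} + 10592 = - \frac{1}{103989} + 10592 = \frac{1101451487}{103989}$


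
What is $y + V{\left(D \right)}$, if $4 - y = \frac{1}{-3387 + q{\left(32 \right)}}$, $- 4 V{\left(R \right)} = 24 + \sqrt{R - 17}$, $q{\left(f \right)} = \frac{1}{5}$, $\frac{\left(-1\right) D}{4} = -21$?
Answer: $- \frac{33863}{16934} - \frac{\sqrt{67}}{4} \approx -4.046$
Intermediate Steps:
$D = 84$ ($D = \left(-4\right) \left(-21\right) = 84$)
$q{\left(f \right)} = \frac{1}{5}$
$V{\left(R \right)} = -6 - \frac{\sqrt{-17 + R}}{4}$ ($V{\left(R \right)} = - \frac{24 + \sqrt{R - 17}}{4} = - \frac{24 + \sqrt{-17 + R}}{4} = -6 - \frac{\sqrt{-17 + R}}{4}$)
$y = \frac{67741}{16934}$ ($y = 4 - \frac{1}{-3387 + \frac{1}{5}} = 4 - \frac{1}{- \frac{16934}{5}} = 4 - - \frac{5}{16934} = 4 + \frac{5}{16934} = \frac{67741}{16934} \approx 4.0003$)
$y + V{\left(D \right)} = \frac{67741}{16934} - \left(6 + \frac{\sqrt{-17 + 84}}{4}\right) = \frac{67741}{16934} - \left(6 + \frac{\sqrt{67}}{4}\right) = - \frac{33863}{16934} - \frac{\sqrt{67}}{4}$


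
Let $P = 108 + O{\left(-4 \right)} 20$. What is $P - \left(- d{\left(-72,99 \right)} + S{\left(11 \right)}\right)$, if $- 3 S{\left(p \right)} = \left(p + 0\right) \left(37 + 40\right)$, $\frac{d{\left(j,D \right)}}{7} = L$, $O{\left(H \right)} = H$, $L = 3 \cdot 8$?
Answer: $\frac{1435}{3} \approx 478.33$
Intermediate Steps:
$L = 24$
$d{\left(j,D \right)} = 168$ ($d{\left(j,D \right)} = 7 \cdot 24 = 168$)
$P = 28$ ($P = 108 - 80 = 28$)
$S{\left(p \right)} = - \frac{77 p}{3}$ ($S{\left(p \right)} = - \frac{\left(p + 0\right) \left(37 + 40\right)}{3} = - \frac{p 77}{3} = - \frac{77 p}{3}$)
$P - \left(- d{\left(-72,99 \right)} + S{\left(11 \right)}\right) = 28 - \left(-168 - \frac{847}{3}\right) = 28 + \left(168 - - \frac{847}{3}\right) = 28 + \left(168 + \frac{847}{3}\right) = 28 + \frac{1351}{3} = \frac{1435}{3}$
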